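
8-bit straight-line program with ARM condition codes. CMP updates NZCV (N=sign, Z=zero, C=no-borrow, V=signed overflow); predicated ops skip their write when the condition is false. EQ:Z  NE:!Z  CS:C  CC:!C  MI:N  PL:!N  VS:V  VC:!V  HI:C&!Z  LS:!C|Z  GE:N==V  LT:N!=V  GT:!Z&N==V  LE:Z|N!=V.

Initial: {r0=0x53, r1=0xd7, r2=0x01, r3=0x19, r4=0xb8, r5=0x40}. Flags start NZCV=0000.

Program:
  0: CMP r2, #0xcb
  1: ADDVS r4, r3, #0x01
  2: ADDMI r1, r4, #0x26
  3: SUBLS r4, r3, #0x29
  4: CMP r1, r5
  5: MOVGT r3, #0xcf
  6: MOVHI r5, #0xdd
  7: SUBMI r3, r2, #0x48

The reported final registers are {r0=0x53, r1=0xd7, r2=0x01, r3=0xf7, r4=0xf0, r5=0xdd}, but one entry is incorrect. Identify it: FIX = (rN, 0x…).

0: ✓ CMP  NZCV=0000
1: · ADDVS
2: · ADDMI
3: ✓ SUBLS  r4←0xf0
4: ✓ CMP  NZCV=1010
5: · MOVGT
6: ✓ MOVHI  r5←0xdd
7: ✓ SUBMI  r3←0xb9

FIX = (r3, 0xb9)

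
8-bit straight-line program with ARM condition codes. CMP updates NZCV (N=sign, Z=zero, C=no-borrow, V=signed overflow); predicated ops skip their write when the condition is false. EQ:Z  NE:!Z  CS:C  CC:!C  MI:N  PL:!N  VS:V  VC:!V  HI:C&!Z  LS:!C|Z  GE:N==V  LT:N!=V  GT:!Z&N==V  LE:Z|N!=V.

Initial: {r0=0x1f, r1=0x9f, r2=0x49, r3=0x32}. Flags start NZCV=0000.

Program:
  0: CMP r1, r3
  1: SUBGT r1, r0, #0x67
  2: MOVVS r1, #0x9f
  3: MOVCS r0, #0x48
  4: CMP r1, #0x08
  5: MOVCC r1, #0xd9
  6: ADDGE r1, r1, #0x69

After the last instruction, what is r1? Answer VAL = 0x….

VAL = 0x9f

[0] flags=0011 → (cmp)
[1] flags=0011 GT?F → skip
[2] flags=0011 VS?T → r1=0x9f
[3] flags=0011 CS?T → r0=0x48
[4] flags=1010 → (cmp)
[5] flags=1010 CC?F → skip
[6] flags=1010 GE?F → skip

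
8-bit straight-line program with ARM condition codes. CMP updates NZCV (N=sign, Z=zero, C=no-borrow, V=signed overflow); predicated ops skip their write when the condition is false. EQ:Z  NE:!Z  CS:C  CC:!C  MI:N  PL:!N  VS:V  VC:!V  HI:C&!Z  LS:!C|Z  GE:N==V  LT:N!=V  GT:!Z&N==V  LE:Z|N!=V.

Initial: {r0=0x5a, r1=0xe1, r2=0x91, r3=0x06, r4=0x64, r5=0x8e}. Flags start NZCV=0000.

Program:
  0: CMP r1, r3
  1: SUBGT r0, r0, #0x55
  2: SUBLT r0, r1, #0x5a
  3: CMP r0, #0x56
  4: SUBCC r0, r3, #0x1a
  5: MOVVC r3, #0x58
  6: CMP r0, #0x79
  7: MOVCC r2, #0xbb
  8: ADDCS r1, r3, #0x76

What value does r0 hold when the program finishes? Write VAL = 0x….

0: ✓ CMP  NZCV=1010
1: · SUBGT
2: ✓ SUBLT  r0←0x87
3: ✓ CMP  NZCV=0011
4: · SUBCC
5: · MOVVC
6: ✓ CMP  NZCV=0011
7: · MOVCC
8: ✓ ADDCS  r1←0x7c

VAL = 0x87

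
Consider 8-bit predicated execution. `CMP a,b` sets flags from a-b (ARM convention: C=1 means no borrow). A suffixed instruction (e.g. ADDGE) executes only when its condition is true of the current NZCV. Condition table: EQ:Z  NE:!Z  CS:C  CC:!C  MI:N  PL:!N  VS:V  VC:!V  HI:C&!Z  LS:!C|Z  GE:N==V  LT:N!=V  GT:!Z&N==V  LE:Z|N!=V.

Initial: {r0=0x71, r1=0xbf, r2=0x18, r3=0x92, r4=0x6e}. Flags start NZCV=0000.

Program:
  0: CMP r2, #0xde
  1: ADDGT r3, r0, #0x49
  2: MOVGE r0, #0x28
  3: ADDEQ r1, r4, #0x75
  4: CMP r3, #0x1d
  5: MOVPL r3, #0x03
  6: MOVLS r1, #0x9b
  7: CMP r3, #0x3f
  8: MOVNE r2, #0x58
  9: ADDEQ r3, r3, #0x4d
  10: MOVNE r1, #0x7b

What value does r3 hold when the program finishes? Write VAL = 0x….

VAL = 0xba

[0] flags=0000 → (cmp)
[1] flags=0000 GT?T → r3=0xba
[2] flags=0000 GE?T → r0=0x28
[3] flags=0000 EQ?F → skip
[4] flags=1010 → (cmp)
[5] flags=1010 PL?F → skip
[6] flags=1010 LS?F → skip
[7] flags=0011 → (cmp)
[8] flags=0011 NE?T → r2=0x58
[9] flags=0011 EQ?F → skip
[10] flags=0011 NE?T → r1=0x7b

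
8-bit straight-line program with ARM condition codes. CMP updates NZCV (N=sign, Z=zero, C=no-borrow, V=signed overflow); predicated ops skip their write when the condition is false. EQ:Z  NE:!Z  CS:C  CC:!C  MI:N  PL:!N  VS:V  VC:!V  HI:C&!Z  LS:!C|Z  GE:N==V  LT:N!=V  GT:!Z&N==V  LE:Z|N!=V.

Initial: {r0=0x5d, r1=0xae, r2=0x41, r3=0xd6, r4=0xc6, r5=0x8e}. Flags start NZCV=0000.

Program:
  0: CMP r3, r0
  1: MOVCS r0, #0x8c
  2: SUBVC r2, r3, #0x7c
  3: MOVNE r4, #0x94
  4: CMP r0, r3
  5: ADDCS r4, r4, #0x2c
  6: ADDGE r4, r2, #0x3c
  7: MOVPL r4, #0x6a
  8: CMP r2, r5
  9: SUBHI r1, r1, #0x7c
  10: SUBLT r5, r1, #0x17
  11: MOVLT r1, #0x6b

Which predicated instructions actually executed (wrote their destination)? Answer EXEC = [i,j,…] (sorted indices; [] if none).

EXEC = [1,3]

[0] flags=0011 → (cmp)
[1] flags=0011 CS?T → r0=0x8c
[2] flags=0011 VC?F → skip
[3] flags=0011 NE?T → r4=0x94
[4] flags=1000 → (cmp)
[5] flags=1000 CS?F → skip
[6] flags=1000 GE?F → skip
[7] flags=1000 PL?F → skip
[8] flags=1001 → (cmp)
[9] flags=1001 HI?F → skip
[10] flags=1001 LT?F → skip
[11] flags=1001 LT?F → skip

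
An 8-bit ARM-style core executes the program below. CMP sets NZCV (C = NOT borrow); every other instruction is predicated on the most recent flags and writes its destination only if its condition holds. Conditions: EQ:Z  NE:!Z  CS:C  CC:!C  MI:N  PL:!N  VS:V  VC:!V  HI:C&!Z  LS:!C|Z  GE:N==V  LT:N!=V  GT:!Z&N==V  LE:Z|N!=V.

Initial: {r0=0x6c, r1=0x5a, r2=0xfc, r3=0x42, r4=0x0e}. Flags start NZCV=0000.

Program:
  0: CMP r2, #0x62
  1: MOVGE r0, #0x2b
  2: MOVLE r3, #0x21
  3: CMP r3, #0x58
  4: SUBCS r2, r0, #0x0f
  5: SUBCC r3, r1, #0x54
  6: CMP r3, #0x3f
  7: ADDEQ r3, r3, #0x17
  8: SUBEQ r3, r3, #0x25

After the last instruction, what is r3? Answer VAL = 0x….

VAL = 0x06

[0] flags=1010 → (cmp)
[1] flags=1010 GE?F → skip
[2] flags=1010 LE?T → r3=0x21
[3] flags=1000 → (cmp)
[4] flags=1000 CS?F → skip
[5] flags=1000 CC?T → r3=0x06
[6] flags=1000 → (cmp)
[7] flags=1000 EQ?F → skip
[8] flags=1000 EQ?F → skip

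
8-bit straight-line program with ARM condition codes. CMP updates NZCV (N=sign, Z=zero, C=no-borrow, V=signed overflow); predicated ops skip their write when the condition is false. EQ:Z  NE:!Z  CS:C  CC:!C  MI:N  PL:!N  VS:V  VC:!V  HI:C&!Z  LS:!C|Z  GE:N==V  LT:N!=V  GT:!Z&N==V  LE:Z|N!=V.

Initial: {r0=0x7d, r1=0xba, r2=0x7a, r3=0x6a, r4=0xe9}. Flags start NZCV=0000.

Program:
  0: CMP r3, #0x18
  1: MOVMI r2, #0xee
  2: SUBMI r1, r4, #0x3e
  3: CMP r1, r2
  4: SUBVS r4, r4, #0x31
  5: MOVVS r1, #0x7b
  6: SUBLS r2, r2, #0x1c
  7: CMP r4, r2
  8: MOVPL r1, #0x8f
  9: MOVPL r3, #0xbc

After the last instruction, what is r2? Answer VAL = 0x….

VAL = 0x7a

[0] flags=0010 → (cmp)
[1] flags=0010 MI?F → skip
[2] flags=0010 MI?F → skip
[3] flags=0011 → (cmp)
[4] flags=0011 VS?T → r4=0xb8
[5] flags=0011 VS?T → r1=0x7b
[6] flags=0011 LS?F → skip
[7] flags=0011 → (cmp)
[8] flags=0011 PL?T → r1=0x8f
[9] flags=0011 PL?T → r3=0xbc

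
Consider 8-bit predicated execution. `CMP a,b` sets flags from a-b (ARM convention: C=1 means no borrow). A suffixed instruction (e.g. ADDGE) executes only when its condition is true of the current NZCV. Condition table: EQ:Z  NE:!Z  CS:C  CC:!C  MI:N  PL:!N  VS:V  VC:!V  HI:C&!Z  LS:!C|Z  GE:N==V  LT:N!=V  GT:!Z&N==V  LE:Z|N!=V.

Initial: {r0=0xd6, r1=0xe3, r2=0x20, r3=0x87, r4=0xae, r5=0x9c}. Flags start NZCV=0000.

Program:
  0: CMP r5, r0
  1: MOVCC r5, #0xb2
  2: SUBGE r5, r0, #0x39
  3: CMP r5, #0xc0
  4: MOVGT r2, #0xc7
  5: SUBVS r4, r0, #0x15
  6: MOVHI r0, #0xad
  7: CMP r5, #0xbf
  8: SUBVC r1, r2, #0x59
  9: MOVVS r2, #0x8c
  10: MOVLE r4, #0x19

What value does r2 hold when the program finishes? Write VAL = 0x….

0: ✓ CMP  NZCV=1000
1: ✓ MOVCC  r5←0xb2
2: · SUBGE
3: ✓ CMP  NZCV=1000
4: · MOVGT
5: · SUBVS
6: · MOVHI
7: ✓ CMP  NZCV=1000
8: ✓ SUBVC  r1←0xc7
9: · MOVVS
10: ✓ MOVLE  r4←0x19

VAL = 0x20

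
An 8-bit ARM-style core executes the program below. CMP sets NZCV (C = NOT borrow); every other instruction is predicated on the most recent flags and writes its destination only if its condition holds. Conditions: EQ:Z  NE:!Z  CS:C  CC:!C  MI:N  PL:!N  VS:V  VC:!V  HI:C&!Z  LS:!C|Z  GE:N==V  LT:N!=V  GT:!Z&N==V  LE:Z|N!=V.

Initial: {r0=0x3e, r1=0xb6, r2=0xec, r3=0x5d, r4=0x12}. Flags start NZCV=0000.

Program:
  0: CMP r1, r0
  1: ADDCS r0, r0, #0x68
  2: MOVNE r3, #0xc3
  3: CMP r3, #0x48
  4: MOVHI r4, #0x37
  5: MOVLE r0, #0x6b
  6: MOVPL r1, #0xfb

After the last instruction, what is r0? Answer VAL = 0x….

0: ✓ CMP  NZCV=0011
1: ✓ ADDCS  r0←0xa6
2: ✓ MOVNE  r3←0xc3
3: ✓ CMP  NZCV=0011
4: ✓ MOVHI  r4←0x37
5: ✓ MOVLE  r0←0x6b
6: ✓ MOVPL  r1←0xfb

VAL = 0x6b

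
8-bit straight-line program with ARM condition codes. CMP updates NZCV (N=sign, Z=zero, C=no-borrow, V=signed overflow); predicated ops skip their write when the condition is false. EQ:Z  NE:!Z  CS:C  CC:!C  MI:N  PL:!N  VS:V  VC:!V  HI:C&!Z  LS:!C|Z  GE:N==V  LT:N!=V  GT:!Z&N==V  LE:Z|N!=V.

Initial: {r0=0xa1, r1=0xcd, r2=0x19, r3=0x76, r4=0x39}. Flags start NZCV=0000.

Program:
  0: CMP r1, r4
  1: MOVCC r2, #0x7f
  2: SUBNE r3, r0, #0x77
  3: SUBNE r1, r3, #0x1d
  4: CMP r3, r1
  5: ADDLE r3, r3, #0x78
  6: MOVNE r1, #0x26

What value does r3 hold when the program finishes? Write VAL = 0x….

[0] flags=1010 → (cmp)
[1] flags=1010 CC?F → skip
[2] flags=1010 NE?T → r3=0x2a
[3] flags=1010 NE?T → r1=0x0d
[4] flags=0010 → (cmp)
[5] flags=0010 LE?F → skip
[6] flags=0010 NE?T → r1=0x26

VAL = 0x2a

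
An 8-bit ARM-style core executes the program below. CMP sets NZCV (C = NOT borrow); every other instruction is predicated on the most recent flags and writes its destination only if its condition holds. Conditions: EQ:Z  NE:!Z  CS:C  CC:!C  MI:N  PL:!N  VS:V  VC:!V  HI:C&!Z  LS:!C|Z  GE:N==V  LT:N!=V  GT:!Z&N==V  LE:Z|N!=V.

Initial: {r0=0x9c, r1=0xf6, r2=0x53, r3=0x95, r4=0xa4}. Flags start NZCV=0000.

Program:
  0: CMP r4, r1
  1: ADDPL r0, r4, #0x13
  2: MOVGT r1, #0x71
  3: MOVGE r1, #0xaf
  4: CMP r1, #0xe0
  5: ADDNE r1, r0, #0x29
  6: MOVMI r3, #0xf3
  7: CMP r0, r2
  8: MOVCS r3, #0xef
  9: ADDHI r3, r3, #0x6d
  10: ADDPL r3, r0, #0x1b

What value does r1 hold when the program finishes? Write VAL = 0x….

VAL = 0xc5

[0] flags=1000 → (cmp)
[1] flags=1000 PL?F → skip
[2] flags=1000 GT?F → skip
[3] flags=1000 GE?F → skip
[4] flags=0010 → (cmp)
[5] flags=0010 NE?T → r1=0xc5
[6] flags=0010 MI?F → skip
[7] flags=0011 → (cmp)
[8] flags=0011 CS?T → r3=0xef
[9] flags=0011 HI?T → r3=0x5c
[10] flags=0011 PL?T → r3=0xb7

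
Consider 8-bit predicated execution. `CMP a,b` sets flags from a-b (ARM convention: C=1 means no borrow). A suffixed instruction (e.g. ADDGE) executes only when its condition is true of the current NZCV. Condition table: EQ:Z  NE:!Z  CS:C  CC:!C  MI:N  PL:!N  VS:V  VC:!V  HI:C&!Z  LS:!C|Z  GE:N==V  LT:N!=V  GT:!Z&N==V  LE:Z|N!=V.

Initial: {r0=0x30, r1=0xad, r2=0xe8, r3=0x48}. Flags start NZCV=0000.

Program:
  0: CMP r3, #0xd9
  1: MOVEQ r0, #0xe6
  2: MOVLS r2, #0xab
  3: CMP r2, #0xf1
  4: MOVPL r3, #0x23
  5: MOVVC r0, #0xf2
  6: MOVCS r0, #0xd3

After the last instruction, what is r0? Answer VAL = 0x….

VAL = 0xf2

[0] flags=0000 → (cmp)
[1] flags=0000 EQ?F → skip
[2] flags=0000 LS?T → r2=0xab
[3] flags=1000 → (cmp)
[4] flags=1000 PL?F → skip
[5] flags=1000 VC?T → r0=0xf2
[6] flags=1000 CS?F → skip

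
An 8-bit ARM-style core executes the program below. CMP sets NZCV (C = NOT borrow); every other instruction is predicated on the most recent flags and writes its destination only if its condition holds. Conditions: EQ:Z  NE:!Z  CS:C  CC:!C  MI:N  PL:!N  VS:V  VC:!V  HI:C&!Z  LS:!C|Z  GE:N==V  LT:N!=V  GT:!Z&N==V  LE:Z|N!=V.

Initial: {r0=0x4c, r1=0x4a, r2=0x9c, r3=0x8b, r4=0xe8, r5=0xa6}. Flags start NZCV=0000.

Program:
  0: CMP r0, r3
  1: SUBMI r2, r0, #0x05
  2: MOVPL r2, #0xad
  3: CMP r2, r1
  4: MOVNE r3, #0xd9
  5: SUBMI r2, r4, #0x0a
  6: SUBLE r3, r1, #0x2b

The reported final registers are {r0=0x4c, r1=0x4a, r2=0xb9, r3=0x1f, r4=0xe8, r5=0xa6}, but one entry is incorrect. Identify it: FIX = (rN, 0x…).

[0] flags=1001 → (cmp)
[1] flags=1001 MI?T → r2=0x47
[2] flags=1001 PL?F → skip
[3] flags=1000 → (cmp)
[4] flags=1000 NE?T → r3=0xd9
[5] flags=1000 MI?T → r2=0xde
[6] flags=1000 LE?T → r3=0x1f

FIX = (r2, 0xde)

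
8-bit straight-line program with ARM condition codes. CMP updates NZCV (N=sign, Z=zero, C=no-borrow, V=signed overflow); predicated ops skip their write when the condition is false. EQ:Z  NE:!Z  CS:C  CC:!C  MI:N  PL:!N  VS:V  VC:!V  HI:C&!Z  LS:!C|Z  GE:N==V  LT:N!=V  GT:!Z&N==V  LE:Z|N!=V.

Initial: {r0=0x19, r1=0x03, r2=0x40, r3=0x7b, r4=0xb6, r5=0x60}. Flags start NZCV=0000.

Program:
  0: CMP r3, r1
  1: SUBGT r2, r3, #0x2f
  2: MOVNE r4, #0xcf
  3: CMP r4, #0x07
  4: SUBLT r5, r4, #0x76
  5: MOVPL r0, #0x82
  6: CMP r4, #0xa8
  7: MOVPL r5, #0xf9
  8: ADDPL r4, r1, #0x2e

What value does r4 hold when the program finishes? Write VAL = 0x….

VAL = 0x31

[0] flags=0010 → (cmp)
[1] flags=0010 GT?T → r2=0x4c
[2] flags=0010 NE?T → r4=0xcf
[3] flags=1010 → (cmp)
[4] flags=1010 LT?T → r5=0x59
[5] flags=1010 PL?F → skip
[6] flags=0010 → (cmp)
[7] flags=0010 PL?T → r5=0xf9
[8] flags=0010 PL?T → r4=0x31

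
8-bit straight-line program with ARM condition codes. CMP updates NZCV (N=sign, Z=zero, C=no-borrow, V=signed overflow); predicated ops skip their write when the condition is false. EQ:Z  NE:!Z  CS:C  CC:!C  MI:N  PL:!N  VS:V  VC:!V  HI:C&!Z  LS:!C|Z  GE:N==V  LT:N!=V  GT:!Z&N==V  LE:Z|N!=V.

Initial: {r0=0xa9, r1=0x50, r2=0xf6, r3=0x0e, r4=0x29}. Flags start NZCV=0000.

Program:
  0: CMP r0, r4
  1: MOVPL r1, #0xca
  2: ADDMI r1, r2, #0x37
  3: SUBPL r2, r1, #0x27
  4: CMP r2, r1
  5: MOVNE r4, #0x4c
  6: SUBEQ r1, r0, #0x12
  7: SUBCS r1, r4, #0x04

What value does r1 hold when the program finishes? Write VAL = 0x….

0: ✓ CMP  NZCV=1010
1: · MOVPL
2: ✓ ADDMI  r1←0x2d
3: · SUBPL
4: ✓ CMP  NZCV=1010
5: ✓ MOVNE  r4←0x4c
6: · SUBEQ
7: ✓ SUBCS  r1←0x48

VAL = 0x48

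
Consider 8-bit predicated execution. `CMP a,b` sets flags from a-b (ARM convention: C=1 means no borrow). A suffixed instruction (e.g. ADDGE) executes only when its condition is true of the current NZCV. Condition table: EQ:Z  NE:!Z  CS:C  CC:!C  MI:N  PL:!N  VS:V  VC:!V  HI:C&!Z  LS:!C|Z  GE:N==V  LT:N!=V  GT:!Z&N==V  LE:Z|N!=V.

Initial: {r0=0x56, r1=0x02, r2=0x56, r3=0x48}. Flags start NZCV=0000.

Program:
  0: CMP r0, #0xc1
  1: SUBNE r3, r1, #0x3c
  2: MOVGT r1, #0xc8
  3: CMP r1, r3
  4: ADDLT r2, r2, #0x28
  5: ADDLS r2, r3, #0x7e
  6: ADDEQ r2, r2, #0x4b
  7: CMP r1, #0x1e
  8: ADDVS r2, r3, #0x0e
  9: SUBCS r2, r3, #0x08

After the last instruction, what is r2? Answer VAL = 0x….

VAL = 0xbe

[0] flags=1001 → (cmp)
[1] flags=1001 NE?T → r3=0xc6
[2] flags=1001 GT?T → r1=0xc8
[3] flags=0010 → (cmp)
[4] flags=0010 LT?F → skip
[5] flags=0010 LS?F → skip
[6] flags=0010 EQ?F → skip
[7] flags=1010 → (cmp)
[8] flags=1010 VS?F → skip
[9] flags=1010 CS?T → r2=0xbe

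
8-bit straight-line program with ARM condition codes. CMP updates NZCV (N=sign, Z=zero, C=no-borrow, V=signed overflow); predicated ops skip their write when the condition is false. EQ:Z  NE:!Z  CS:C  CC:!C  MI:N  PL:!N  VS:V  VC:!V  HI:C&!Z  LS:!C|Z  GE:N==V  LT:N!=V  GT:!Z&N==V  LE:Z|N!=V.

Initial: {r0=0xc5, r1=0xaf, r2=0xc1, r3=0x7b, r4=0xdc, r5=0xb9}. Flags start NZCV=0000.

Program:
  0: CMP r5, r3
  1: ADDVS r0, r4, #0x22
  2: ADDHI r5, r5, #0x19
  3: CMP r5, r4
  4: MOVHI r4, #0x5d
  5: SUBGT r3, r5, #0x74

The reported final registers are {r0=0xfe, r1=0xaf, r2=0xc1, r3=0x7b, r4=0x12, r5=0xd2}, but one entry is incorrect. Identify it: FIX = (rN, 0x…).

FIX = (r4, 0xdc)

0: ✓ CMP  NZCV=0011
1: ✓ ADDVS  r0←0xfe
2: ✓ ADDHI  r5←0xd2
3: ✓ CMP  NZCV=1000
4: · MOVHI
5: · SUBGT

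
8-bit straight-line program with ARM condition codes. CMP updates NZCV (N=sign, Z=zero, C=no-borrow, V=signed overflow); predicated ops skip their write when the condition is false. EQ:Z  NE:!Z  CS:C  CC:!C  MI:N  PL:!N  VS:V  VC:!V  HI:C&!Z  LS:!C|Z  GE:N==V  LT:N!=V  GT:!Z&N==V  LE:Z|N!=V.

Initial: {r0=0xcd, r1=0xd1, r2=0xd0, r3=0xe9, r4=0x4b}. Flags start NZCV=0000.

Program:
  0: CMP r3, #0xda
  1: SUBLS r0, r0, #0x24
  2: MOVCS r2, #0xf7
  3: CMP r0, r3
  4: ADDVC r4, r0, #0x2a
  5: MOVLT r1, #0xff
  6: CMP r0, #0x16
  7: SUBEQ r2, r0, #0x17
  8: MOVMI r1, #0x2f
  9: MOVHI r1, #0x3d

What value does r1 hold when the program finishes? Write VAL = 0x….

VAL = 0x3d

[0] flags=0010 → (cmp)
[1] flags=0010 LS?F → skip
[2] flags=0010 CS?T → r2=0xf7
[3] flags=1000 → (cmp)
[4] flags=1000 VC?T → r4=0xf7
[5] flags=1000 LT?T → r1=0xff
[6] flags=1010 → (cmp)
[7] flags=1010 EQ?F → skip
[8] flags=1010 MI?T → r1=0x2f
[9] flags=1010 HI?T → r1=0x3d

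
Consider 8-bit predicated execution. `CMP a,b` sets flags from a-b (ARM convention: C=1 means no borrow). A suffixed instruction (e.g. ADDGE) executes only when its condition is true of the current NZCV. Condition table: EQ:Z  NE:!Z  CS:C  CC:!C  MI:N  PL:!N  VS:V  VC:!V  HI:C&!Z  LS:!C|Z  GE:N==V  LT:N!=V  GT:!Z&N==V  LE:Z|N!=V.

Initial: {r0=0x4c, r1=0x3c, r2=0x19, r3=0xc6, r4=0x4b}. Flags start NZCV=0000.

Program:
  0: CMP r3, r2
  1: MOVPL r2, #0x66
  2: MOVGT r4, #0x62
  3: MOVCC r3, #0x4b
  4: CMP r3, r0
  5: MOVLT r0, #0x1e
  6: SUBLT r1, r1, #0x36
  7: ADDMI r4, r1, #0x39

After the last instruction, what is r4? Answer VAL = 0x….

VAL = 0x4b

0: ✓ CMP  NZCV=1010
1: · MOVPL
2: · MOVGT
3: · MOVCC
4: ✓ CMP  NZCV=0011
5: ✓ MOVLT  r0←0x1e
6: ✓ SUBLT  r1←0x06
7: · ADDMI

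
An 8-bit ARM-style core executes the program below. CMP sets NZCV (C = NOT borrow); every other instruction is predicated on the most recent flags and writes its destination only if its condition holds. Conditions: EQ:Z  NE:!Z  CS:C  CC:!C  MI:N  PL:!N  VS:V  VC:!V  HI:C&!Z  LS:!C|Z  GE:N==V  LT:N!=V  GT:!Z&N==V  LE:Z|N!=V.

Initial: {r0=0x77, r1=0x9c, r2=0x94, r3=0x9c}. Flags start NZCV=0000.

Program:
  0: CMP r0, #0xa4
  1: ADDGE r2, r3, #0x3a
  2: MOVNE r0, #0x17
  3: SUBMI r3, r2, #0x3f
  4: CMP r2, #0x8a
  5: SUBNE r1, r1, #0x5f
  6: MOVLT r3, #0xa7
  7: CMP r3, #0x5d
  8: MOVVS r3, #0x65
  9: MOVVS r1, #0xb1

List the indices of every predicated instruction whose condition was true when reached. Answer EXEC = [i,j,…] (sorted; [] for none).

EXEC = [1,2,3,5,8,9]

[0] flags=1001 → (cmp)
[1] flags=1001 GE?T → r2=0xd6
[2] flags=1001 NE?T → r0=0x17
[3] flags=1001 MI?T → r3=0x97
[4] flags=0010 → (cmp)
[5] flags=0010 NE?T → r1=0x3d
[6] flags=0010 LT?F → skip
[7] flags=0011 → (cmp)
[8] flags=0011 VS?T → r3=0x65
[9] flags=0011 VS?T → r1=0xb1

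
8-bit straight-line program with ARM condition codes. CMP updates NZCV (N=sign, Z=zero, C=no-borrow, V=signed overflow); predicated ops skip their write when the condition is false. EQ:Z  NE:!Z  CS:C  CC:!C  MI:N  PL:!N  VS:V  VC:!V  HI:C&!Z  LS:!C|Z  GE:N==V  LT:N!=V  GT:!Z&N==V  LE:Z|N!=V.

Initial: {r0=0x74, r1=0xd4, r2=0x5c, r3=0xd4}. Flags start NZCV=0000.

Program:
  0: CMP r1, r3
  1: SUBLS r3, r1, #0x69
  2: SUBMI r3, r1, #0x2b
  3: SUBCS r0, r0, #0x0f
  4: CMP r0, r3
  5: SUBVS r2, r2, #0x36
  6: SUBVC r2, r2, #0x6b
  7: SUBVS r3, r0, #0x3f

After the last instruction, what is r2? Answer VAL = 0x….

0: ✓ CMP  NZCV=0110
1: ✓ SUBLS  r3←0x6b
2: · SUBMI
3: ✓ SUBCS  r0←0x65
4: ✓ CMP  NZCV=1000
5: · SUBVS
6: ✓ SUBVC  r2←0xf1
7: · SUBVS

VAL = 0xf1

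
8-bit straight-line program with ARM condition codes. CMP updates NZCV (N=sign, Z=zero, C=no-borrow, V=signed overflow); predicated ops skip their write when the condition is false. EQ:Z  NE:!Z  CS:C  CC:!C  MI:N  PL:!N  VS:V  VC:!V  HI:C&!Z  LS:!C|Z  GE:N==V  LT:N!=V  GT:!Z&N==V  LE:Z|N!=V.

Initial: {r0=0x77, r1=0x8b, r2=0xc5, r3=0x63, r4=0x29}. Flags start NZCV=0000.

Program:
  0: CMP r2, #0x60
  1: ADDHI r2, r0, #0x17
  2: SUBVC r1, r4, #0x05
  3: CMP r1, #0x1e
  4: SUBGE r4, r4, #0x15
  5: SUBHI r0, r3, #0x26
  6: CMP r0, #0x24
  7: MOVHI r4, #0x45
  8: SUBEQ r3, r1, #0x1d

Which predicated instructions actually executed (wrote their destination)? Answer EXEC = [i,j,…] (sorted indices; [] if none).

[0] flags=0011 → (cmp)
[1] flags=0011 HI?T → r2=0x8e
[2] flags=0011 VC?F → skip
[3] flags=0011 → (cmp)
[4] flags=0011 GE?F → skip
[5] flags=0011 HI?T → r0=0x3d
[6] flags=0010 → (cmp)
[7] flags=0010 HI?T → r4=0x45
[8] flags=0010 EQ?F → skip

EXEC = [1,5,7]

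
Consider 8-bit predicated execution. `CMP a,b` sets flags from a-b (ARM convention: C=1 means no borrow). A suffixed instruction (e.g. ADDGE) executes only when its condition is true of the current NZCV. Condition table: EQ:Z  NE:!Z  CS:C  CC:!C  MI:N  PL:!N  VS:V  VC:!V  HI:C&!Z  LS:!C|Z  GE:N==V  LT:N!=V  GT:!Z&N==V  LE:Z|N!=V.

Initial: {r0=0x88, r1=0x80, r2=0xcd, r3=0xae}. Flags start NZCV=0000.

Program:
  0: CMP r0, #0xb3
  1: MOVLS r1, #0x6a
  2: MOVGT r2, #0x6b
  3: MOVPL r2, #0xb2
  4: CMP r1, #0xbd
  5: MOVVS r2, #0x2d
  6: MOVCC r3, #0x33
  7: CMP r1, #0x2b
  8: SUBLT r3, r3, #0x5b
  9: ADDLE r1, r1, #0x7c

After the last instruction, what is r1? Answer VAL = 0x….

[0] flags=1000 → (cmp)
[1] flags=1000 LS?T → r1=0x6a
[2] flags=1000 GT?F → skip
[3] flags=1000 PL?F → skip
[4] flags=1001 → (cmp)
[5] flags=1001 VS?T → r2=0x2d
[6] flags=1001 CC?T → r3=0x33
[7] flags=0010 → (cmp)
[8] flags=0010 LT?F → skip
[9] flags=0010 LE?F → skip

VAL = 0x6a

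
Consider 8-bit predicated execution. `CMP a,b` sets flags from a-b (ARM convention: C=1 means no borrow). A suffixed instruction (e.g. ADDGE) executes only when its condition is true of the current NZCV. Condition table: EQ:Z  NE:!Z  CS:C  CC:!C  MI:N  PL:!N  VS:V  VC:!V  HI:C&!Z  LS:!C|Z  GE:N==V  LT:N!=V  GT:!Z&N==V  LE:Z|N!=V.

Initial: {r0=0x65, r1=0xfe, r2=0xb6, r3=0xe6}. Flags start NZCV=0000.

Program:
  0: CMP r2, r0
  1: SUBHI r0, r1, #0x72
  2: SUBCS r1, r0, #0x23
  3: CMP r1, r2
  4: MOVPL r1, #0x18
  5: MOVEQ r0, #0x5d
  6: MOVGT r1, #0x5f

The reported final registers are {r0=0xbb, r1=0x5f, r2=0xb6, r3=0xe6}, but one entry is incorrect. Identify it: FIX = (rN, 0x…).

FIX = (r0, 0x8c)

0: ✓ CMP  NZCV=0011
1: ✓ SUBHI  r0←0x8c
2: ✓ SUBCS  r1←0x69
3: ✓ CMP  NZCV=1001
4: · MOVPL
5: · MOVEQ
6: ✓ MOVGT  r1←0x5f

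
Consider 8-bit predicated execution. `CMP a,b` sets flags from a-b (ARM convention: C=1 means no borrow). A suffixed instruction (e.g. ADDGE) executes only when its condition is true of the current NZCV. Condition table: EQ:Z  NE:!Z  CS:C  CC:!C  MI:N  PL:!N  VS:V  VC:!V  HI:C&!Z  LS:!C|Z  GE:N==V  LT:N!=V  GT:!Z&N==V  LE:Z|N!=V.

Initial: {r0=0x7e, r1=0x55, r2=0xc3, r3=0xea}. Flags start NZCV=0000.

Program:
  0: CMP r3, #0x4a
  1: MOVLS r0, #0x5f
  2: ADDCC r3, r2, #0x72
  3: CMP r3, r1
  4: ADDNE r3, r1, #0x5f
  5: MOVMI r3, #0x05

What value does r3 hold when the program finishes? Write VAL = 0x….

VAL = 0x05

0: ✓ CMP  NZCV=1010
1: · MOVLS
2: · ADDCC
3: ✓ CMP  NZCV=1010
4: ✓ ADDNE  r3←0xb4
5: ✓ MOVMI  r3←0x05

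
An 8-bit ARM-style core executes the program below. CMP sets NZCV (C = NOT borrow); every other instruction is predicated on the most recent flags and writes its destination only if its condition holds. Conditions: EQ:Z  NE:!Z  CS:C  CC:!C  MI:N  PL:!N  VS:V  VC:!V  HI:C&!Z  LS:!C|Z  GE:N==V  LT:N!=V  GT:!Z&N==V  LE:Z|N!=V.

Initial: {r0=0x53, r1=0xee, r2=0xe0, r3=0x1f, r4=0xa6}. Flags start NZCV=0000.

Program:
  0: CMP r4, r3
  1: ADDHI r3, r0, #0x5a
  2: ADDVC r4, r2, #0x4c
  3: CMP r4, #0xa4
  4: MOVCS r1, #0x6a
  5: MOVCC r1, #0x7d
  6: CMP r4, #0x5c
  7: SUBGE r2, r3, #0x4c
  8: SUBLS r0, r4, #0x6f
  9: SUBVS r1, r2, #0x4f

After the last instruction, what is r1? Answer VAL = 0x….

VAL = 0x7d

0: ✓ CMP  NZCV=1010
1: ✓ ADDHI  r3←0xad
2: ✓ ADDVC  r4←0x2c
3: ✓ CMP  NZCV=1001
4: · MOVCS
5: ✓ MOVCC  r1←0x7d
6: ✓ CMP  NZCV=1000
7: · SUBGE
8: ✓ SUBLS  r0←0xbd
9: · SUBVS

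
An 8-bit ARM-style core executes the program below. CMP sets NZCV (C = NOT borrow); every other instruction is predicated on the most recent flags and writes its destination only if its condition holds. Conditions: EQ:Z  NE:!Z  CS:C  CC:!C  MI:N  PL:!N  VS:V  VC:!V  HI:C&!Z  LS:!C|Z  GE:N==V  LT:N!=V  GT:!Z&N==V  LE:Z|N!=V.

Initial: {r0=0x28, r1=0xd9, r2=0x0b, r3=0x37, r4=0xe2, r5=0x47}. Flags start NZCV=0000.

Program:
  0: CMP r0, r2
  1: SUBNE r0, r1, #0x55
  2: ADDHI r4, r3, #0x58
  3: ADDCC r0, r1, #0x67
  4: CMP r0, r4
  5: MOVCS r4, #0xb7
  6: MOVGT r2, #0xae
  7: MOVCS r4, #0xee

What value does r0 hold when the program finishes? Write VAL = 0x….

VAL = 0x84

[0] flags=0010 → (cmp)
[1] flags=0010 NE?T → r0=0x84
[2] flags=0010 HI?T → r4=0x8f
[3] flags=0010 CC?F → skip
[4] flags=1000 → (cmp)
[5] flags=1000 CS?F → skip
[6] flags=1000 GT?F → skip
[7] flags=1000 CS?F → skip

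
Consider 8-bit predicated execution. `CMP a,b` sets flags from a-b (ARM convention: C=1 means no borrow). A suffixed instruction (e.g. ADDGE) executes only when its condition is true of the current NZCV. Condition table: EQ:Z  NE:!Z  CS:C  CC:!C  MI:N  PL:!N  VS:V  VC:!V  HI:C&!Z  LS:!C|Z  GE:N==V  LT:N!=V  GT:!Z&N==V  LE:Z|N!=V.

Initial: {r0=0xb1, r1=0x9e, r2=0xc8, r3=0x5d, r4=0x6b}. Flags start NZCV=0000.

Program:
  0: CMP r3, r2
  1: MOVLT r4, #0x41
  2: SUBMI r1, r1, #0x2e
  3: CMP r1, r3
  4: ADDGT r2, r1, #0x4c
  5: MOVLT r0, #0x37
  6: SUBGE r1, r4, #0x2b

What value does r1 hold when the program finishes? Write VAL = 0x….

[0] flags=1001 → (cmp)
[1] flags=1001 LT?F → skip
[2] flags=1001 MI?T → r1=0x70
[3] flags=0010 → (cmp)
[4] flags=0010 GT?T → r2=0xbc
[5] flags=0010 LT?F → skip
[6] flags=0010 GE?T → r1=0x40

VAL = 0x40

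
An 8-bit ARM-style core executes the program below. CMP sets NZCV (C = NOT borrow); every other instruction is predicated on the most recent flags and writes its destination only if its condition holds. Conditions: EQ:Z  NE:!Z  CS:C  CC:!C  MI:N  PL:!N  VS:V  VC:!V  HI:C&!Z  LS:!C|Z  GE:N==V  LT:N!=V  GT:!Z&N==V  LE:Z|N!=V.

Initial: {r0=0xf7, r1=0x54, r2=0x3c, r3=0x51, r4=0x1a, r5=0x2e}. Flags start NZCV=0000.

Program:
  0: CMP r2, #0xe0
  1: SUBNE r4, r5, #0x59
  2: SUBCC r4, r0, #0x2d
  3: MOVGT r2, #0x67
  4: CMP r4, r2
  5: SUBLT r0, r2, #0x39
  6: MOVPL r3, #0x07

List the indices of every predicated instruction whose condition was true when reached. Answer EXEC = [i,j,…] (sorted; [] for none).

[0] flags=0000 → (cmp)
[1] flags=0000 NE?T → r4=0xd5
[2] flags=0000 CC?T → r4=0xca
[3] flags=0000 GT?T → r2=0x67
[4] flags=0011 → (cmp)
[5] flags=0011 LT?T → r0=0x2e
[6] flags=0011 PL?T → r3=0x07

EXEC = [1,2,3,5,6]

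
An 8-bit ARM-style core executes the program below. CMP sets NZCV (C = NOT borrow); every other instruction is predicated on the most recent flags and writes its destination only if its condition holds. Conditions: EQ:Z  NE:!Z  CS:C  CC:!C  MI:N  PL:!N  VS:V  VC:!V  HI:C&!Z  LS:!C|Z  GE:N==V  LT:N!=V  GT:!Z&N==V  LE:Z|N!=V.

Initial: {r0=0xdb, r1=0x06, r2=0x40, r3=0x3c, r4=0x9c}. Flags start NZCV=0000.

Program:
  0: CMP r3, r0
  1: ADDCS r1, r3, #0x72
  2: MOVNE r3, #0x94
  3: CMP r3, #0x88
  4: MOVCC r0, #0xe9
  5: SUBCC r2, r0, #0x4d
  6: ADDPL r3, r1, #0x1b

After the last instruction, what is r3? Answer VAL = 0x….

[0] flags=0000 → (cmp)
[1] flags=0000 CS?F → skip
[2] flags=0000 NE?T → r3=0x94
[3] flags=0010 → (cmp)
[4] flags=0010 CC?F → skip
[5] flags=0010 CC?F → skip
[6] flags=0010 PL?T → r3=0x21

VAL = 0x21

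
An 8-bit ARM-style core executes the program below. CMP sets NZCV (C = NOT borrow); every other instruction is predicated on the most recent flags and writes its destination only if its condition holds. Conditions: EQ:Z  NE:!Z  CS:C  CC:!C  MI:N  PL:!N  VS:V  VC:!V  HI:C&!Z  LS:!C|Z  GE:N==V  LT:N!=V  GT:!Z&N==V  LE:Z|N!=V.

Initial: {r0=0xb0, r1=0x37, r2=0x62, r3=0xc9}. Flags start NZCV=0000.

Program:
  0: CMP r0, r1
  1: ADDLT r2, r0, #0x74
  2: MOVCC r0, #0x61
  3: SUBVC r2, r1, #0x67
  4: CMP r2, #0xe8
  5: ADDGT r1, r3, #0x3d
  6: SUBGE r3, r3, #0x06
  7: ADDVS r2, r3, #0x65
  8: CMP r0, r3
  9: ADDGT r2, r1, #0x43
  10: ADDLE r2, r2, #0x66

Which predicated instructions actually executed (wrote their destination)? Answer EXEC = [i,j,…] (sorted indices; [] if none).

EXEC = [1,5,6,10]

[0] flags=0011 → (cmp)
[1] flags=0011 LT?T → r2=0x24
[2] flags=0011 CC?F → skip
[3] flags=0011 VC?F → skip
[4] flags=0000 → (cmp)
[5] flags=0000 GT?T → r1=0x06
[6] flags=0000 GE?T → r3=0xc3
[7] flags=0000 VS?F → skip
[8] flags=1000 → (cmp)
[9] flags=1000 GT?F → skip
[10] flags=1000 LE?T → r2=0x8a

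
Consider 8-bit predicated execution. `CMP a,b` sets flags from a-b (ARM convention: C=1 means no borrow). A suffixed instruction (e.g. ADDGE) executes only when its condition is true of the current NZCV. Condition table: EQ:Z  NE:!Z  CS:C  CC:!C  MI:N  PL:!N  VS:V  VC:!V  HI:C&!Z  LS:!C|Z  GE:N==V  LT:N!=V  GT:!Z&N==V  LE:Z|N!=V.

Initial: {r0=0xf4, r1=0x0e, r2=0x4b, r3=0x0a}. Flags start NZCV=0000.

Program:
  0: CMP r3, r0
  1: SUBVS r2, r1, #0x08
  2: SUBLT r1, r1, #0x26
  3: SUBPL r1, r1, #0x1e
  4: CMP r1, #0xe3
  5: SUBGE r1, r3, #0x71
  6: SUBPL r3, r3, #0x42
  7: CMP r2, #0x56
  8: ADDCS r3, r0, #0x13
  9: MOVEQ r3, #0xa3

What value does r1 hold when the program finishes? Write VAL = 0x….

[0] flags=0000 → (cmp)
[1] flags=0000 VS?F → skip
[2] flags=0000 LT?F → skip
[3] flags=0000 PL?T → r1=0xf0
[4] flags=0010 → (cmp)
[5] flags=0010 GE?T → r1=0x99
[6] flags=0010 PL?T → r3=0xc8
[7] flags=1000 → (cmp)
[8] flags=1000 CS?F → skip
[9] flags=1000 EQ?F → skip

VAL = 0x99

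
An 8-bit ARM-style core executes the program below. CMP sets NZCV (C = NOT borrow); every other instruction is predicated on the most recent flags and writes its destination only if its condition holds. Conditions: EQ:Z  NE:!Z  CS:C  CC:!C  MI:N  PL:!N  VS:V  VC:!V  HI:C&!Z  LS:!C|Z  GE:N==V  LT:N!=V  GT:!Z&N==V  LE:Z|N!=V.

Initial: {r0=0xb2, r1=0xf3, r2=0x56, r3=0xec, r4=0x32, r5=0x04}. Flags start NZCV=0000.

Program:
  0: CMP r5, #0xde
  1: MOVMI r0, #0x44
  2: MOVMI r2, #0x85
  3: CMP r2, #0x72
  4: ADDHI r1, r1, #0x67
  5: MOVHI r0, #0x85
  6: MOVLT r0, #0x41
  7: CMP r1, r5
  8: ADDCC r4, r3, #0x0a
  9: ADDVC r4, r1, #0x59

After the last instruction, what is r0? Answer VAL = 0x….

0: ✓ CMP  NZCV=0000
1: · MOVMI
2: · MOVMI
3: ✓ CMP  NZCV=1000
4: · ADDHI
5: · MOVHI
6: ✓ MOVLT  r0←0x41
7: ✓ CMP  NZCV=1010
8: · ADDCC
9: ✓ ADDVC  r4←0x4c

VAL = 0x41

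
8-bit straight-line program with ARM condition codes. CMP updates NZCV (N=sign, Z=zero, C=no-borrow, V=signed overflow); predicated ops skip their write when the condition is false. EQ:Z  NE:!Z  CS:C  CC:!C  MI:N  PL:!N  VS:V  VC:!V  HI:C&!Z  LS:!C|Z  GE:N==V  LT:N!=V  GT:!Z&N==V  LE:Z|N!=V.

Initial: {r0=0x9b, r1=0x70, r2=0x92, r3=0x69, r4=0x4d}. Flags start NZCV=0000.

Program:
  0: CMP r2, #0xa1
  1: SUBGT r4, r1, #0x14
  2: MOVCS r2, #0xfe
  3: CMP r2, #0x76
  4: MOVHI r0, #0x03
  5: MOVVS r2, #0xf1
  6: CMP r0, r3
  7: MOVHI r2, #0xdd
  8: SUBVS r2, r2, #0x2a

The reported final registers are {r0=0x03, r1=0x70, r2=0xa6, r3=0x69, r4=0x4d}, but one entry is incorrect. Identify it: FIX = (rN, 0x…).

FIX = (r2, 0xf1)

0: ✓ CMP  NZCV=1000
1: · SUBGT
2: · MOVCS
3: ✓ CMP  NZCV=0011
4: ✓ MOVHI  r0←0x03
5: ✓ MOVVS  r2←0xf1
6: ✓ CMP  NZCV=1000
7: · MOVHI
8: · SUBVS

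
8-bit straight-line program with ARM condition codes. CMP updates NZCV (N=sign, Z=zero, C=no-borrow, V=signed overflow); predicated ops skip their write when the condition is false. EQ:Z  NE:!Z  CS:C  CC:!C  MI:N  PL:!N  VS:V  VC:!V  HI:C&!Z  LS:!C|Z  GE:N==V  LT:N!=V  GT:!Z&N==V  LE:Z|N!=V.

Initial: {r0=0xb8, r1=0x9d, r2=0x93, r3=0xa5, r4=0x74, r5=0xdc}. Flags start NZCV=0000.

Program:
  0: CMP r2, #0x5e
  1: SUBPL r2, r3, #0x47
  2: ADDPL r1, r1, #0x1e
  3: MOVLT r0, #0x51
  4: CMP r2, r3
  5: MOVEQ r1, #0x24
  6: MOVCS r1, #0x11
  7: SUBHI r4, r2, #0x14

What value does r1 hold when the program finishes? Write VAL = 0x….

VAL = 0xbb

[0] flags=0011 → (cmp)
[1] flags=0011 PL?T → r2=0x5e
[2] flags=0011 PL?T → r1=0xbb
[3] flags=0011 LT?T → r0=0x51
[4] flags=1001 → (cmp)
[5] flags=1001 EQ?F → skip
[6] flags=1001 CS?F → skip
[7] flags=1001 HI?F → skip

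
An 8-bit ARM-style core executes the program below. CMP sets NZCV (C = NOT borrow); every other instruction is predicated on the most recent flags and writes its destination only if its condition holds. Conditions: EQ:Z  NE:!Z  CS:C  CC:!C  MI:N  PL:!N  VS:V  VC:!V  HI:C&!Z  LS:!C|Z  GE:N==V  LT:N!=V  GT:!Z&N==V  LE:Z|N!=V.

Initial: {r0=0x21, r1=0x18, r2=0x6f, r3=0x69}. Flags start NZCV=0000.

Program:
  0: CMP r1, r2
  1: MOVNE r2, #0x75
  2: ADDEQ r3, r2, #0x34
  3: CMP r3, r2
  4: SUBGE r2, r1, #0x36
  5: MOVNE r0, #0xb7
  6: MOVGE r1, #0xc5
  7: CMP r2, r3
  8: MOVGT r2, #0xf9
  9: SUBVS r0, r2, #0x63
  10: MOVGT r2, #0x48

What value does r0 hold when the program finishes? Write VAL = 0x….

[0] flags=1000 → (cmp)
[1] flags=1000 NE?T → r2=0x75
[2] flags=1000 EQ?F → skip
[3] flags=1000 → (cmp)
[4] flags=1000 GE?F → skip
[5] flags=1000 NE?T → r0=0xb7
[6] flags=1000 GE?F → skip
[7] flags=0010 → (cmp)
[8] flags=0010 GT?T → r2=0xf9
[9] flags=0010 VS?F → skip
[10] flags=0010 GT?T → r2=0x48

VAL = 0xb7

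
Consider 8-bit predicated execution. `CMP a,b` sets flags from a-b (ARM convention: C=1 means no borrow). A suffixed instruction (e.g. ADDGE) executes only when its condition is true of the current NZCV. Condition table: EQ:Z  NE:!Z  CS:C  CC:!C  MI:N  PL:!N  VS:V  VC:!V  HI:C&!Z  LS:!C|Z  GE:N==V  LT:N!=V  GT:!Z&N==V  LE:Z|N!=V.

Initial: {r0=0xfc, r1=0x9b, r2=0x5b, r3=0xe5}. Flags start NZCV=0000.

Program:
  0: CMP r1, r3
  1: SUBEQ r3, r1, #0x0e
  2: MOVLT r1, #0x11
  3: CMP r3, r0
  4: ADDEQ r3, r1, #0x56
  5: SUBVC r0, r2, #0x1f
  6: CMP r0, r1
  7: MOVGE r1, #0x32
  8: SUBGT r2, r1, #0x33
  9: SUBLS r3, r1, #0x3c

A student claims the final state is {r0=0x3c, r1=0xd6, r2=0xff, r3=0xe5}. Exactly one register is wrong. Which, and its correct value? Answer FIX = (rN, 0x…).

FIX = (r1, 0x32)

[0] flags=1000 → (cmp)
[1] flags=1000 EQ?F → skip
[2] flags=1000 LT?T → r1=0x11
[3] flags=1000 → (cmp)
[4] flags=1000 EQ?F → skip
[5] flags=1000 VC?T → r0=0x3c
[6] flags=0010 → (cmp)
[7] flags=0010 GE?T → r1=0x32
[8] flags=0010 GT?T → r2=0xff
[9] flags=0010 LS?F → skip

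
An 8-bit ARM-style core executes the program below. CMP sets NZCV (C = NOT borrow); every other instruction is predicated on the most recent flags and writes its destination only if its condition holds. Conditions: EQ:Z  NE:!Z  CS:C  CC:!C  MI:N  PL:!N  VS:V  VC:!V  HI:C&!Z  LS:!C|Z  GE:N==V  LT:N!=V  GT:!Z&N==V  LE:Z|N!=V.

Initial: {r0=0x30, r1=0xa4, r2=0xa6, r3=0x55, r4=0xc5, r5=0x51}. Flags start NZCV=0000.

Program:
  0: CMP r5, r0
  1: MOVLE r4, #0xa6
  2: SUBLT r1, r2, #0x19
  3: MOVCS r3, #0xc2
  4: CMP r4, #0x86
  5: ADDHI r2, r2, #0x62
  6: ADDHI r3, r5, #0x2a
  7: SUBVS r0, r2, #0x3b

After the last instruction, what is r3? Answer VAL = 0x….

[0] flags=0010 → (cmp)
[1] flags=0010 LE?F → skip
[2] flags=0010 LT?F → skip
[3] flags=0010 CS?T → r3=0xc2
[4] flags=0010 → (cmp)
[5] flags=0010 HI?T → r2=0x08
[6] flags=0010 HI?T → r3=0x7b
[7] flags=0010 VS?F → skip

VAL = 0x7b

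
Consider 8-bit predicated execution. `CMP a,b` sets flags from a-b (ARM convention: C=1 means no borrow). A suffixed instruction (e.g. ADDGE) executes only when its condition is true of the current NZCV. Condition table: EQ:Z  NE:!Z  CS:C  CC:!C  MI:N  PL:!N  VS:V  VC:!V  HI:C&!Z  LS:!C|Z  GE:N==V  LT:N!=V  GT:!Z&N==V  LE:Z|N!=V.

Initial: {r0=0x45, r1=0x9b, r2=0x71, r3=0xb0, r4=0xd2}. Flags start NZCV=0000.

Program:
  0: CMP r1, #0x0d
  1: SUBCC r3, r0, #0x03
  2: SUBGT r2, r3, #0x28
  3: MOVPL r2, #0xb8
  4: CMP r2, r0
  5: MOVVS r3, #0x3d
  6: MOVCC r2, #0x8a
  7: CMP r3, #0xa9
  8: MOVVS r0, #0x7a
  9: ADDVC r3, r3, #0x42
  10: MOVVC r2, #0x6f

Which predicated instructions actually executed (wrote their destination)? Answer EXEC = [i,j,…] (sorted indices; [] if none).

0: ✓ CMP  NZCV=1010
1: · SUBCC
2: · SUBGT
3: · MOVPL
4: ✓ CMP  NZCV=0010
5: · MOVVS
6: · MOVCC
7: ✓ CMP  NZCV=0010
8: · MOVVS
9: ✓ ADDVC  r3←0xf2
10: ✓ MOVVC  r2←0x6f

EXEC = [9,10]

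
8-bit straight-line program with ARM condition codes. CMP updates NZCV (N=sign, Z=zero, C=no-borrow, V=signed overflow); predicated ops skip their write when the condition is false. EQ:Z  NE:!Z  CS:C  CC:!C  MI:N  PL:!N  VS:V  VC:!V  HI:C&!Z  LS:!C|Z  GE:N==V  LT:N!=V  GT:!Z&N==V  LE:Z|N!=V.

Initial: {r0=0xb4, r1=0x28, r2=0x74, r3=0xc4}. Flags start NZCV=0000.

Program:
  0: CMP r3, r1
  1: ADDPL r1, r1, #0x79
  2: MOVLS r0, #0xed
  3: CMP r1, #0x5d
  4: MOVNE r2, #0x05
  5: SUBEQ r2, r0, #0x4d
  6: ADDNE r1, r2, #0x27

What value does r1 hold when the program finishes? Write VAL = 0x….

0: ✓ CMP  NZCV=1010
1: · ADDPL
2: · MOVLS
3: ✓ CMP  NZCV=1000
4: ✓ MOVNE  r2←0x05
5: · SUBEQ
6: ✓ ADDNE  r1←0x2c

VAL = 0x2c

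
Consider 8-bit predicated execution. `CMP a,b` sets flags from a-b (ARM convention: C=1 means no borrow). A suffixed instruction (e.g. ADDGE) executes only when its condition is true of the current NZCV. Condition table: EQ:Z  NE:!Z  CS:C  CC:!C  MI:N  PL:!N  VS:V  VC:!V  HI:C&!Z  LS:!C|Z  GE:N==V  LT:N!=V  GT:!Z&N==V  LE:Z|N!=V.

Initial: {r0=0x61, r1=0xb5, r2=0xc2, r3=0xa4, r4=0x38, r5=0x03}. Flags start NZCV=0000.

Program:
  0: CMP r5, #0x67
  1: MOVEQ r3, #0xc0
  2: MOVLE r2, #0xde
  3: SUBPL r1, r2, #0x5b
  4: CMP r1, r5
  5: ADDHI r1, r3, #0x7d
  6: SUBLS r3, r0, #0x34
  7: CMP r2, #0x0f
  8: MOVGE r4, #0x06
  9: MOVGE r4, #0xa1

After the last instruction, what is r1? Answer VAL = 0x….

0: ✓ CMP  NZCV=1000
1: · MOVEQ
2: ✓ MOVLE  r2←0xde
3: · SUBPL
4: ✓ CMP  NZCV=1010
5: ✓ ADDHI  r1←0x21
6: · SUBLS
7: ✓ CMP  NZCV=1010
8: · MOVGE
9: · MOVGE

VAL = 0x21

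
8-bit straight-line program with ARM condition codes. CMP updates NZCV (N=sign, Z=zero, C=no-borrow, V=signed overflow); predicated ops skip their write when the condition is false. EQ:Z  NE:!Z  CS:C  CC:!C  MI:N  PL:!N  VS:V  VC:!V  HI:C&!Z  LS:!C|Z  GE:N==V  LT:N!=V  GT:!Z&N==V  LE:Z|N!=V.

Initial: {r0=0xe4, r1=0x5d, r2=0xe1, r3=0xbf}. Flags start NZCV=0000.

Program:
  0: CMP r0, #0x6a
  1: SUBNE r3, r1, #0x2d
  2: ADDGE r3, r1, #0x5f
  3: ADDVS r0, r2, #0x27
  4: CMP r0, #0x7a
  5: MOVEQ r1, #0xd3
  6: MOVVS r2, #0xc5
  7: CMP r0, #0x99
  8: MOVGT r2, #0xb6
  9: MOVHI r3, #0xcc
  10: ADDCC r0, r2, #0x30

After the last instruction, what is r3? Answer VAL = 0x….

VAL = 0x30

[0] flags=0011 → (cmp)
[1] flags=0011 NE?T → r3=0x30
[2] flags=0011 GE?F → skip
[3] flags=0011 VS?T → r0=0x08
[4] flags=1000 → (cmp)
[5] flags=1000 EQ?F → skip
[6] flags=1000 VS?F → skip
[7] flags=0000 → (cmp)
[8] flags=0000 GT?T → r2=0xb6
[9] flags=0000 HI?F → skip
[10] flags=0000 CC?T → r0=0xe6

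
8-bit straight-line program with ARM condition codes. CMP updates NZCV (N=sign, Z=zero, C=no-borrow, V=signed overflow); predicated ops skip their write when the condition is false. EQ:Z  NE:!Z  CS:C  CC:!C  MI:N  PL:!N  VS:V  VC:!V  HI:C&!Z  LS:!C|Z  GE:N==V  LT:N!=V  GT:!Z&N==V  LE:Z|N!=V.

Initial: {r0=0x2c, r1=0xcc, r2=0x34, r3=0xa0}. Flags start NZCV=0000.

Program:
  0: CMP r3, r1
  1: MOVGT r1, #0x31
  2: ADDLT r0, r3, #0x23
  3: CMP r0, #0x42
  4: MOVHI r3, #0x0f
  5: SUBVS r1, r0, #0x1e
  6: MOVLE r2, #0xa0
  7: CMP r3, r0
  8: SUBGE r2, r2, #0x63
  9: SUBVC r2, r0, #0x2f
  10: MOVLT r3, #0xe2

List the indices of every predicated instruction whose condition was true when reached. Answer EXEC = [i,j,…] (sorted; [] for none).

0: ✓ CMP  NZCV=1000
1: · MOVGT
2: ✓ ADDLT  r0←0xc3
3: ✓ CMP  NZCV=1010
4: ✓ MOVHI  r3←0x0f
5: · SUBVS
6: ✓ MOVLE  r2←0xa0
7: ✓ CMP  NZCV=0000
8: ✓ SUBGE  r2←0x3d
9: ✓ SUBVC  r2←0x94
10: · MOVLT

EXEC = [2,4,6,8,9]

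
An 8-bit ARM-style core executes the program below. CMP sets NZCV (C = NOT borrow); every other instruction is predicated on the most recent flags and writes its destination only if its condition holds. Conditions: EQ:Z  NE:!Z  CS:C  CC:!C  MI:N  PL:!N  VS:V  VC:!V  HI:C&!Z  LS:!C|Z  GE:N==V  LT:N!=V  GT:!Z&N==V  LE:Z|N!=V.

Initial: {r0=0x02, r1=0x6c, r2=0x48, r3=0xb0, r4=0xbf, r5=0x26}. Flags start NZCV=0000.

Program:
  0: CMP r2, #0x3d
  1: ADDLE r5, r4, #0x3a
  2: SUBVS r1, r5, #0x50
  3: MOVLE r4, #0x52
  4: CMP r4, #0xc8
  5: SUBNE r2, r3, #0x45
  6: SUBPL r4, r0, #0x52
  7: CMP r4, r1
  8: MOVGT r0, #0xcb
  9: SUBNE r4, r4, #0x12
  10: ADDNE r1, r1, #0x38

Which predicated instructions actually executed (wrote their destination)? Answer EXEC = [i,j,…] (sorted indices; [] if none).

[0] flags=0010 → (cmp)
[1] flags=0010 LE?F → skip
[2] flags=0010 VS?F → skip
[3] flags=0010 LE?F → skip
[4] flags=1000 → (cmp)
[5] flags=1000 NE?T → r2=0x6b
[6] flags=1000 PL?F → skip
[7] flags=0011 → (cmp)
[8] flags=0011 GT?F → skip
[9] flags=0011 NE?T → r4=0xad
[10] flags=0011 NE?T → r1=0xa4

EXEC = [5,9,10]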